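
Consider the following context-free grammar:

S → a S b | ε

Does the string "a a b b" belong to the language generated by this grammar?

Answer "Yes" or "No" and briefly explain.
A derivation exists: S ⇒ a S b ⇒ a a S b b ⇒ a a b b (using S → a S b twice, then S → ε).

Final answer: Yes - a valid derivation exists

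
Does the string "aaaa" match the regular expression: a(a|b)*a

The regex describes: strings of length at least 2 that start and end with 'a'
Yes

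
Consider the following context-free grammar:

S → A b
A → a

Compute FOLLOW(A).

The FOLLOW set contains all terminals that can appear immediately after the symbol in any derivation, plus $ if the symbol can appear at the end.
A occurs only in S → A b, where it is immediately followed by the terminal b. So FOLLOW(A) = {b}.

Final answer: {b}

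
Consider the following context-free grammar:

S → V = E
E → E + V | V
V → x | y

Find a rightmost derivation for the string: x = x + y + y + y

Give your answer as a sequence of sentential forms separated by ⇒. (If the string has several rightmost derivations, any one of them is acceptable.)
Start with S.
Step 1: the rightmost non-terminal is S; apply S → V = E:  V = E
Step 2: the rightmost non-terminal is E; apply E → E + V:  V = E + V
Step 3: the rightmost non-terminal is V; apply V → y:  V = E + y
Step 4: the rightmost non-terminal is E; apply E → E + V:  V = E + V + y
Step 5: the rightmost non-terminal is V; apply V → y:  V = E + y + y
Step 6: the rightmost non-terminal is E; apply E → E + V:  V = E + V + y + y
Step 7: the rightmost non-terminal is V; apply V → y:  V = E + y + y + y
Step 8: the rightmost non-terminal is E; apply E → V:  V = V + y + y + y
Step 9: the rightmost non-terminal is V; apply V → x:  V = x + y + y + y
Step 10: the rightmost non-terminal is V; apply V → x:  x = x + y + y + y

Final answer: S ⇒ V = E ⇒ V = E + V ⇒ V = E + y ⇒ V = E + V + y ⇒ V = E + y + y ⇒ V = E + V + y + y ⇒ V = E + y + y + y ⇒ V = V + y + y + y ⇒ V = x + y + y + y ⇒ x = x + y + y + y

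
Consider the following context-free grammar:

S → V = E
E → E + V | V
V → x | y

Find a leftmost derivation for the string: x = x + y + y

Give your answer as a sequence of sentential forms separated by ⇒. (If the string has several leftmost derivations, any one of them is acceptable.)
Start with S.
Step 1: the leftmost non-terminal is S; apply S → V = E:  V = E
Step 2: the leftmost non-terminal is V; apply V → x:  x = E
Step 3: the leftmost non-terminal is E; apply E → E + V:  x = E + V
Step 4: the leftmost non-terminal is E; apply E → E + V:  x = E + V + V
Step 5: the leftmost non-terminal is E; apply E → V:  x = V + V + V
Step 6: the leftmost non-terminal is V; apply V → x:  x = x + V + V
Step 7: the leftmost non-terminal is V; apply V → y:  x = x + y + V
Step 8: the leftmost non-terminal is V; apply V → y:  x = x + y + y

Final answer: S ⇒ V = E ⇒ x = E ⇒ x = E + V ⇒ x = E + V + V ⇒ x = V + V + V ⇒ x = x + V + V ⇒ x = x + y + V ⇒ x = x + y + y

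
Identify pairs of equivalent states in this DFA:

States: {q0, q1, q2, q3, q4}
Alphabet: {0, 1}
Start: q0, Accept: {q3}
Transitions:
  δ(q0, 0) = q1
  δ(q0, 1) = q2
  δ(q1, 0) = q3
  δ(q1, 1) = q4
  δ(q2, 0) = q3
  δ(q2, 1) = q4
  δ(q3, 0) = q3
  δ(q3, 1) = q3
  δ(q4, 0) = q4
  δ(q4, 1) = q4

Using the table-filling algorithm:
Round 0 – mark pairs where exactly one state is accepting: (q0,q3), (q1,q3), (q2,q3), (q3,q4)
Round 1 – newly marked: (q0,q1) [on 0: q1 vs q3, already marked]; (q0,q2) [on 0: q1 vs q3, already marked]; (q1,q4) [on 0: q3 vs q4, already marked]; (q2,q4) [on 0: q3 vs q4, already marked]
Round 2 – newly marked: (q0,q4) [on 0: q1 vs q4, already marked]
No further pairs can be marked.
(q1, q2) unmarked: δ(q1,0)=q3, δ(q2,0)=q3; δ(q1,1)=q4, δ(q2,1)=q4 → equivalent
Equivalent pairs: (q1, q2)

Final answer: Equivalent pairs: (q1, q2)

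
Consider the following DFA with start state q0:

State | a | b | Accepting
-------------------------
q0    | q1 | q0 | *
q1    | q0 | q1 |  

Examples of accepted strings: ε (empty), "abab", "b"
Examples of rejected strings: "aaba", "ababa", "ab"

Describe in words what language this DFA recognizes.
strings over {a,b} with an even number of a's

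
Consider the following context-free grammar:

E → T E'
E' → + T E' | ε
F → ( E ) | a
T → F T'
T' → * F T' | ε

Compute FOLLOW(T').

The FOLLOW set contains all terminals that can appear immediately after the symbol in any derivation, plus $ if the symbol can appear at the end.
Useful FIRST sets: FIRST(E') = {+, ε}, FIRST(T') = {*, ε} (both E' and T' are nullable).
FOLLOW(E): E is the start symbol → $; E appears in F → ( E ) followed by ')' → FOLLOW(E) = {), $}.
FOLLOW(E'): E' appears at the right end of E → T E' and of E' → + T E', so FOLLOW(E') ⊇ FOLLOW(E) (the second occurrence adds nothing new). FOLLOW(E') = {), $}.
FOLLOW(T): in E → T E' and E' → + T E', T is followed by E': add FIRST(E') minus ε = {+}; since E' is nullable, also add FOLLOW(E) and FOLLOW(E') = {), $}. FOLLOW(T) = {+, ), $}.
FOLLOW(T'): T' appears at the right end of T → F T' and of T' → * F T', so FOLLOW(T') = FOLLOW(T) = {+, ), $}.

Final answer: {$, ), +}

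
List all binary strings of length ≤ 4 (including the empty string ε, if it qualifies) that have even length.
Checking every binary string of length 0 to 4:
  Length 0: accepted: ε | rejected: (none)
  Length 1: accepted: (none) | rejected: 0, 1
  Length 2: accepted: 00, 01, 10, 11 | rejected: (none)
  Length 3: accepted: (none) | rejected: 000, 001, 010, 011, 100, 101, 110, 111
  Length 4: accepted: 0000, 0001, 0010, 0011, 0100, 0101, 0110, 0111, 1000, 1001, 1010, 1011, 1100, 1101, 1110, 1111 | rejected: (none)
Total: 21 string(s).

Final answer: ε, 00, 01, 10, 11, 0000, 0001, 0010, 0011, 0100, 0101, 0110, 0111, 1000, 1001, 1010, 1011, 1100, 1101, 1110, 1111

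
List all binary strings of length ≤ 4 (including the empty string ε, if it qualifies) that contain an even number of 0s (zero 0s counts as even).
Checking every binary string of length 0 to 4:
  Length 0: accepted: ε | rejected: (none)
  Length 1: accepted: 1 | rejected: 0
  Length 2: accepted: 00, 11 | rejected: 01, 10
  Length 3: accepted: 001, 010, 100, 111 | rejected: 000, 011, 101, 110
  Length 4: accepted: 0000, 0011, 0101, 0110, 1001, 1010, 1100, 1111 | rejected: 0001, 0010, 0100, 0111, 1000, 1011, 1101, 1110
Total: 16 string(s).

Final answer: ε, 1, 00, 11, 001, 010, 100, 111, 0000, 0011, 0101, 0110, 1001, 1010, 1100, 1111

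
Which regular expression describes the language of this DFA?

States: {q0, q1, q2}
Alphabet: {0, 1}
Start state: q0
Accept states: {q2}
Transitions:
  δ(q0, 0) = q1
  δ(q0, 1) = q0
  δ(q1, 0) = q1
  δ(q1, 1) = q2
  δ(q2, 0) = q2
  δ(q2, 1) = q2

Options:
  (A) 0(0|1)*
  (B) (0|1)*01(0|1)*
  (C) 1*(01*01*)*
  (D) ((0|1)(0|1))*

Testing sample strings against the DFA:
  '10' -> rejected
  '10101' -> accepted
  '11001' -> accepted
  '0101' -> accepted
Checking each option for a counterexample:
  (A) 0(0|1)*: '0' is rejected by the DFA but matches the regex → eliminated
  (B) (0|1)*01(0|1)*: agrees with the DFA on all strings of length ≤ 4
  (C) 1*(01*01*)*: ε is rejected by the DFA but matches the regex → eliminated
  (D) ((0|1)(0|1))*: ε is rejected by the DFA but matches the regex → eliminated
Only (B) (0|1)*01(0|1)* is consistent with the DFA.

Final answer: (B) (0|1)*01(0|1)*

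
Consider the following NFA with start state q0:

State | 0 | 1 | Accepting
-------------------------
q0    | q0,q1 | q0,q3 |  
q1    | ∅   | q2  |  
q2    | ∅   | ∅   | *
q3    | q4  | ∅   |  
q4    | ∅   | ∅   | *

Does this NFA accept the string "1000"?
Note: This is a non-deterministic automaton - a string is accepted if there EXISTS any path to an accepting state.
Track the set of states the NFA could be in: start {q0}
Read '1': {q0} → {q0, q3}
Read '0': {q0, q3} → {q0, q1, q4}
Read '0': {q0, q1, q4} → {q0, q1}
Read '0': {q0, q1} → {q0, q1}
Final set {q0, q1} contains no accepting state → rejected.

Final answer: No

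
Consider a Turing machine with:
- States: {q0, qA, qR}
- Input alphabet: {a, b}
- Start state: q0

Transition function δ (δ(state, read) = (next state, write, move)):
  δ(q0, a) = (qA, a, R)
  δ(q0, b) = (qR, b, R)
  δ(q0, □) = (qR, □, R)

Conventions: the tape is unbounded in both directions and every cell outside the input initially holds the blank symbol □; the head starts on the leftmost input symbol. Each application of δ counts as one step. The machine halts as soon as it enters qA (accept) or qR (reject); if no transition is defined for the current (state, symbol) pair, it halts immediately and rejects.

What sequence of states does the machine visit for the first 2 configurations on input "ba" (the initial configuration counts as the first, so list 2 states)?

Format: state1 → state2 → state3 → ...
Step 0: [q0]ba (head at position 0)
Step 1: δ(q0, b) = (qR, b, R)  ⊢  b[qR]a (head at position 1)
Reading off the states of these 2 configurations: q0 → qR

Final answer: q0 → qR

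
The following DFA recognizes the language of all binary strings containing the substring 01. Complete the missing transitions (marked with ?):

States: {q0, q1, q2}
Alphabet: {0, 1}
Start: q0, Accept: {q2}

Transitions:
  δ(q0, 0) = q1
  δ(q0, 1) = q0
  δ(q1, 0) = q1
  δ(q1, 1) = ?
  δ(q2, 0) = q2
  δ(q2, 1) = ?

What each state remembers (consistent with the given transitions and accept states):
  q0: 01 not seen yet and the last symbol was not 0
  q1: 01 not seen yet and the last symbol was 0
  q2: the substring 01 has already been seen
Filling in the missing entries:
  δ(q1, 1): in q1 (01 not seen yet and the last symbol was 0), after reading 1 we have: the substring 01 has already been seen → q2
  δ(q2, 1): in q2 (the substring 01 has already been seen), after reading 1 we have: the substring 01 has already been seen → q2

Final answer: δ(q1, 1) = q2; δ(q2, 1) = q2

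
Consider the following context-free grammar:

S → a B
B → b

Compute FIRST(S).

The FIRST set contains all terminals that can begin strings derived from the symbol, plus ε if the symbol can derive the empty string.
S has the single production S → a B, whose right-hand side begins with the terminal a. So FIRST(S) = {a}.

Final answer: {a}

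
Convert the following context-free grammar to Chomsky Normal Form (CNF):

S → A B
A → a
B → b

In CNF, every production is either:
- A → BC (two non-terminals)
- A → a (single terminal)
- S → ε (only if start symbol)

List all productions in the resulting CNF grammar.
The grammar has no ε-productions or unit productions to eliminate.
S → A B is already in CNF (two non-terminals) – keep it.
A → a is already in CNF (single terminal) – keep it.
B → b is already in CNF (single terminal) – keep it.
Resulting CNF grammar (3 productions): A → a; B → b; S → A B

Final answer: A → a; B → b; S → A B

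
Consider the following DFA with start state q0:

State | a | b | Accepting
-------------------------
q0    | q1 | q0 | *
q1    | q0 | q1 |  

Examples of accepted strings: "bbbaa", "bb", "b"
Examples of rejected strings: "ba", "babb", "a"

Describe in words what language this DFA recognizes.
strings over {a,b} with an even number of a's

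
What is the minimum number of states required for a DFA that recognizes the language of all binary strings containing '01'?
Language: binary strings containing '01'
Lower bound (Myhill–Nerode): the prefixes ε, 0, 01 are pairwise distinguishable:
  ε vs 01: suffix ε distinguishes them (ε is rejected, 01 is accepted)
  0 vs 01: suffix ε distinguishes them (0 is rejected, 01 is accepted)
  ε vs 0: suffix 1 distinguishes them (ε·1 = 1 is rejected, 0·1 = 01 is accepted)
So any DFA needs at least 3 states.
Upper bound: a DFA with 3 states exists (one state per class above: 'no progress', 'last symbol 0', and 'seen 01' (accepting sink)).
Minimum states: 3

Final answer: 3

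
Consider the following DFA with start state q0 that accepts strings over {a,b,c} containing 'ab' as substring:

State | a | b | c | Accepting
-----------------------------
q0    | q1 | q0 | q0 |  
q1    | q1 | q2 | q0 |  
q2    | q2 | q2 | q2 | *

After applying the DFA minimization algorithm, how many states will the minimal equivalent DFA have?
All 3 states are reachable from q0, so none can be removed as unreachable.
Table-filling: first mark every (accepting, non-accepting) pair as distinguishable (accepting: {q2}; non-accepting: {q0, q1}).
Round 1: (q0, q1) on 'b' go to q0 and q2, already distinguishable → mark.
Every pair of states is distinguishable, so the DFA is already minimal.
Equivalence classes: {q0}, {q1}, {q2} → 3 states.

Final answer: 3 states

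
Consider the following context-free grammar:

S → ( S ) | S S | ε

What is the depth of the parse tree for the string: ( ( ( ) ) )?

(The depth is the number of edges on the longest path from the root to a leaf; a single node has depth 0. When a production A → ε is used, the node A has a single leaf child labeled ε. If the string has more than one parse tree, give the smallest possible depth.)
The string is 3 nested pairs. The shallowest parse tree applies S → ( S ) 3 times (one node per nested pair, each a child of the previous) and then S → ε in the middle.
S nodes at depths 0..3, ε leaf at depth 4; parentheses leaves are at depths 1..3.
(Using S → S S with an S → ε child anywhere only adds levels, so it cannot give a shallower tree.)
Depth = 4.

Final answer: 4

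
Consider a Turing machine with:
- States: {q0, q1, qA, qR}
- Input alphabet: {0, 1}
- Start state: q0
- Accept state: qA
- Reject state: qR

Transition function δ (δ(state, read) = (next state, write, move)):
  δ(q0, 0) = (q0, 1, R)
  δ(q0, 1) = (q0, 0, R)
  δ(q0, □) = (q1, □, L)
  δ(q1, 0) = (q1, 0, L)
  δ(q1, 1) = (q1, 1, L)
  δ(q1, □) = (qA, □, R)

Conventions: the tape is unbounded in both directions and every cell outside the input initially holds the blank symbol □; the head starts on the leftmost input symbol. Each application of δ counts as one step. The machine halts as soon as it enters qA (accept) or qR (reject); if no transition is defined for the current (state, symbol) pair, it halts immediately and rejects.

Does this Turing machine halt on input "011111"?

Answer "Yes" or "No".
Step 0: [q0]011111 (head at position 0)
Step 1: δ(q0, 0) = (q0, 1, R)  ⊢  1[q0]11111 (head at position 1)
Step 2: δ(q0, 1) = (q0, 0, R)  ⊢  10[q0]1111 (head at position 2)
Step 3: δ(q0, 1) = (q0, 0, R)  ⊢  100[q0]111 (head at position 3)
Step 4: δ(q0, 1) = (q0, 0, R)  ⊢  1000[q0]11 (head at position 4)
Step 5: δ(q0, 1) = (q0, 0, R)  ⊢  10000[q0]1 (head at position 5)
Step 6: δ(q0, 1) = (q0, 0, R)  ⊢  100000[q0]□ (head at position 6)
Step 7: δ(q0, □) = (q1, □, L)  ⊢  10000[q1]0□ (head at position 5)
Step 8: δ(q1, 0) = (q1, 0, L)  ⊢  1000[q1]00□ (head at position 4)
Step 9: δ(q1, 0) = (q1, 0, L)  ⊢  100[q1]000□ (head at position 3)
Step 10: δ(q1, 0) = (q1, 0, L)  ⊢  10[q1]0000□ (head at position 2)
Step 11: δ(q1, 0) = (q1, 0, L)  ⊢  1[q1]00000□ (head at position 1)
Step 12: δ(q1, 0) = (q1, 0, L)  ⊢  [q1]100000□ (head at position 0)
Step 13: δ(q1, 1) = (q1, 1, L)  ⊢  [q1]□100000□ (head at position -1)
Step 14: δ(q1, □) = (qA, □, R)  ⊢  □[qA]100000□ (head at position 0)
The machine is in qA, so it halts and accepts.
It halts after 14 steps.

Final answer: Yes - halts after 14 steps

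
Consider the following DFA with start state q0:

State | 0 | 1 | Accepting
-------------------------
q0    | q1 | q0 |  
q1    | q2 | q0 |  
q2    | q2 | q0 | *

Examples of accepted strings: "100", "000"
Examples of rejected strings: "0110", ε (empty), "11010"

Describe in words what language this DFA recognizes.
binary strings ending with '00'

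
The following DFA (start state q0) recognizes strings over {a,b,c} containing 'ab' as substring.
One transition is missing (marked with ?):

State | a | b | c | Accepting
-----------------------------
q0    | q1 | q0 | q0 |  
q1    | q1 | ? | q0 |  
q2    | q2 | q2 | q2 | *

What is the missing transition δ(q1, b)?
q2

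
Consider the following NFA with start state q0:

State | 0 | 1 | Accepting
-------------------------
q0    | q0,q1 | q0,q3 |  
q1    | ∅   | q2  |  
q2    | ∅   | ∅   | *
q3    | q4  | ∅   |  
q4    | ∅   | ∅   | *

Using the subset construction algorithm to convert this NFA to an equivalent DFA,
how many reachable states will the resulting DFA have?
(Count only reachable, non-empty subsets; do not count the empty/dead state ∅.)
Start subset: {q0}
{q0}: on 0 → {q0, q1}, on 1 → {q0, q3}
{q0, q1}: on 0 → {q0, q1}, on 1 → {q0, q2, q3}
{q0, q3}: on 0 → {q0, q1, q4}, on 1 → {q0, q3}
{q0, q2, q3}: on 0 → {q0, q1, q4}, on 1 → {q0, q3}
{q0, q1, q4}: on 0 → {q0, q1}, on 1 → {q0, q2, q3}
Reachable non-empty subsets: {q0}, {q0, q1}, {q0, q3}, {q0, q2, q3}, {q0, q1, q4} — 5 in total.

Final answer: 5 states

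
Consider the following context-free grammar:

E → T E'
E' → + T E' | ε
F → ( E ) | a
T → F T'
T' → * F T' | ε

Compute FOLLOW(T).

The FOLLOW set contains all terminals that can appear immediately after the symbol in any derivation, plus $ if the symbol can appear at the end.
Useful FIRST sets: FIRST(E') = {+, ε}, FIRST(T') = {*, ε} (both E' and T' are nullable).
FOLLOW(E): E is the start symbol → $; E appears in F → ( E ) followed by ')' → FOLLOW(E) = {), $}.
FOLLOW(E'): E' appears at the right end of E → T E' and of E' → + T E', so FOLLOW(E') ⊇ FOLLOW(E) (the second occurrence adds nothing new). FOLLOW(E') = {), $}.
FOLLOW(T): in E → T E' and E' → + T E', T is followed by E': add FIRST(E') minus ε = {+}; since E' is nullable, also add FOLLOW(E) and FOLLOW(E') = {), $}. FOLLOW(T) = {+, ), $}.

Final answer: {$, ), +}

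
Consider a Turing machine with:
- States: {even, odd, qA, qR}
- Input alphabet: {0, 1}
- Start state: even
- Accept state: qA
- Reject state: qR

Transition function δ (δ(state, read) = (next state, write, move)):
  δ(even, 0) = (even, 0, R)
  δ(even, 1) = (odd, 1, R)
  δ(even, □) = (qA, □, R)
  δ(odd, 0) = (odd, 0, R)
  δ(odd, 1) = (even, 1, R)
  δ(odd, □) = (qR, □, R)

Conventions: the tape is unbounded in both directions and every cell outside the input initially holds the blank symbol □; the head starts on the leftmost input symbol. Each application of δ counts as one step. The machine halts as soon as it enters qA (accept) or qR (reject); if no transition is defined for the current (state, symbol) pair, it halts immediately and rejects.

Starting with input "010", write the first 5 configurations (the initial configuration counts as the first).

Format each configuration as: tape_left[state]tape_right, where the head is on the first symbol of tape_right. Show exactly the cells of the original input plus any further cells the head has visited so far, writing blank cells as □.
Step 0: [even]010 (head at position 0)
Step 1: δ(even, 0) = (even, 0, R)  ⊢  0[even]10 (head at position 1)
Step 2: δ(even, 1) = (odd, 1, R)  ⊢  01[odd]0 (head at position 2)
Step 3: δ(odd, 0) = (odd, 0, R)  ⊢  010[odd]□ (head at position 3)
Step 4: δ(odd, □) = (qR, □, R)  ⊢  010□[qR]□ (head at position 4)

Final answer: [even]010 ⊢ 0[even]10 ⊢ 01[odd]0 ⊢ 010[odd]□ ⊢ 010□[qR]□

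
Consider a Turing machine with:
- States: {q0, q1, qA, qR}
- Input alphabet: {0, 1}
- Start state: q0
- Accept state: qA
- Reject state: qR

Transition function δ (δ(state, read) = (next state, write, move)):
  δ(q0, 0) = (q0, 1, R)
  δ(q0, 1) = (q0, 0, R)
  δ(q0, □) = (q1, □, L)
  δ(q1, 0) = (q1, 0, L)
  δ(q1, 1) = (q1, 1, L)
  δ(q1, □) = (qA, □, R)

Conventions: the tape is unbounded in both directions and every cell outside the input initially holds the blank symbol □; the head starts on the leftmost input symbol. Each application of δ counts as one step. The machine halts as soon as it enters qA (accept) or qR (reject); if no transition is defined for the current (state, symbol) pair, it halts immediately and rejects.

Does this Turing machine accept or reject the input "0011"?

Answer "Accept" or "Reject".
Step 0: [q0]0011 (head at position 0)
Step 1: δ(q0, 0) = (q0, 1, R)  ⊢  1[q0]011 (head at position 1)
Step 2: δ(q0, 0) = (q0, 1, R)  ⊢  11[q0]11 (head at position 2)
Step 3: δ(q0, 1) = (q0, 0, R)  ⊢  110[q0]1 (head at position 3)
Step 4: δ(q0, 1) = (q0, 0, R)  ⊢  1100[q0]□ (head at position 4)
Step 5: δ(q0, □) = (q1, □, L)  ⊢  110[q1]0□ (head at position 3)
Step 6: δ(q1, 0) = (q1, 0, L)  ⊢  11[q1]00□ (head at position 2)
Step 7: δ(q1, 0) = (q1, 0, L)  ⊢  1[q1]100□ (head at position 1)
Step 8: δ(q1, 1) = (q1, 1, L)  ⊢  [q1]1100□ (head at position 0)
Step 9: δ(q1, 1) = (q1, 1, L)  ⊢  [q1]□1100□ (head at position -1)
Step 10: δ(q1, □) = (qA, □, R)  ⊢  □[qA]1100□ (head at position 0)
The machine is in qA, so it halts and accepts.

Final answer: Accept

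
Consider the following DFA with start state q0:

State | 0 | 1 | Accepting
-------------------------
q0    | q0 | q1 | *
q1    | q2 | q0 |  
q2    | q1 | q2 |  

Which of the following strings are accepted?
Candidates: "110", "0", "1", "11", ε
"110": q0 → q1 → q0 → q0; q0 is accepting → accepted
"0": q0 → q0; q0 is accepting → accepted
"1": q0 → q1; q1 is not accepting → rejected
"11": q0 → q1 → q0; q0 is accepting → accepted
ε: q0; q0 is accepting → accepted

Final answer: "110", "0", "11", ε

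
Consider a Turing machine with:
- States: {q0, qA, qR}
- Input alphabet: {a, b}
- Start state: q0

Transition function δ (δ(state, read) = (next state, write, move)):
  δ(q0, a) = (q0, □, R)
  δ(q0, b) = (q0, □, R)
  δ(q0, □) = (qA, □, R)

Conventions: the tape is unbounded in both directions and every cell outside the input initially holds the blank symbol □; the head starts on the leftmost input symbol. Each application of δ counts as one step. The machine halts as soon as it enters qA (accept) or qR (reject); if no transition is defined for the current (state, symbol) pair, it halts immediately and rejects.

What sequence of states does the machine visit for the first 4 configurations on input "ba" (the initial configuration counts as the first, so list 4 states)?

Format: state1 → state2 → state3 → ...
Step 0: [q0]ba (head at position 0)
Step 1: δ(q0, b) = (q0, □, R)  ⊢  □[q0]a (head at position 1)
Step 2: δ(q0, a) = (q0, □, R)  ⊢  □□[q0]□ (head at position 2)
Step 3: δ(q0, □) = (qA, □, R)  ⊢  □□□[qA]□ (head at position 3)
Reading off the states of these 4 configurations: q0 → q0 → q0 → qA

Final answer: q0 → q0 → q0 → qA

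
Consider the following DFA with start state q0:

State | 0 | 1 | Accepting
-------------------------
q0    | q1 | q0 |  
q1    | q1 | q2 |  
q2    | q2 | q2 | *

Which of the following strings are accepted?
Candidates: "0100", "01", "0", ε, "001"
"0100": q0 → q1 → q2 → q2 → q2; q2 is accepting → accepted
"01": q0 → q1 → q2; q2 is accepting → accepted
"0": q0 → q1; q1 is not accepting → rejected
ε: q0; q0 is not accepting → rejected
"001": q0 → q1 → q1 → q2; q2 is accepting → accepted

Final answer: "0100", "01", "001"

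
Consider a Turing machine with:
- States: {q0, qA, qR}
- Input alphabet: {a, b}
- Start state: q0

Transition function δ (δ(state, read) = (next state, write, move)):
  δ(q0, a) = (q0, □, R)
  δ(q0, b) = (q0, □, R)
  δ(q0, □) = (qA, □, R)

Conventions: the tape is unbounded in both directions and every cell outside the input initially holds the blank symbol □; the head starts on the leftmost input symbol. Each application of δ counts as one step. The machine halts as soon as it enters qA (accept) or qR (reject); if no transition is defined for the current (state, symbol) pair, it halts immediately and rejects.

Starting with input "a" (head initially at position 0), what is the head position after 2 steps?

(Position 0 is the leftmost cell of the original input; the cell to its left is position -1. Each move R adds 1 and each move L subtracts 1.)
Step 0: [q0]a (head at position 0)
Step 1: δ(q0, a) = (q0, □, R)  ⊢  □[q0]□ (head at position 1)
Step 2: δ(q0, □) = (qA, □, R)  ⊢  □□[qA]□ (head at position 2)
Head position after 2 steps: 2

Final answer: Position 2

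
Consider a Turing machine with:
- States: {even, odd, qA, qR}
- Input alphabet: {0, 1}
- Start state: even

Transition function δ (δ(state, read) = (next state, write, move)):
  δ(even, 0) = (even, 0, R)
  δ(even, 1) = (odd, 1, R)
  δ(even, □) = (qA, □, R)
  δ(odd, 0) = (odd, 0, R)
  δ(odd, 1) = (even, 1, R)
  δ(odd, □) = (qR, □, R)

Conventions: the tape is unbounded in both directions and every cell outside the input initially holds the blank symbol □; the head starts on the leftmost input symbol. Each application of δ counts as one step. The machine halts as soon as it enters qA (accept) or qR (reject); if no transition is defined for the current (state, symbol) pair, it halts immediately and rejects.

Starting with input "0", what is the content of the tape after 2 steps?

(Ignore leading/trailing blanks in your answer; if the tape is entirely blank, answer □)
Step 0: [even]0 (head at position 0)
Step 1: δ(even, 0) = (even, 0, R)  ⊢  0[even]□ (head at position 1)
Step 2: δ(even, □) = (qA, □, R)  ⊢  0□[qA]□ (head at position 2)
Tape after 2 steps (ignoring surrounding blanks): 0

Final answer: Tape: 0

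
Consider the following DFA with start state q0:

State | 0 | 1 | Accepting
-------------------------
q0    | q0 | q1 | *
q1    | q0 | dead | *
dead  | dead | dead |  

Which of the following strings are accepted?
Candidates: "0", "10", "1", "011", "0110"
"0": q0 → q0; q0 is accepting → accepted
"10": q0 → q1 → q0; q0 is accepting → accepted
"1": q0 → q1; q1 is accepting → accepted
"011": q0 → q0 → q1 → dead; dead is not accepting → rejected
"0110": q0 → q0 → q1 → dead → dead; dead is not accepting → rejected

Final answer: "0", "10", "1"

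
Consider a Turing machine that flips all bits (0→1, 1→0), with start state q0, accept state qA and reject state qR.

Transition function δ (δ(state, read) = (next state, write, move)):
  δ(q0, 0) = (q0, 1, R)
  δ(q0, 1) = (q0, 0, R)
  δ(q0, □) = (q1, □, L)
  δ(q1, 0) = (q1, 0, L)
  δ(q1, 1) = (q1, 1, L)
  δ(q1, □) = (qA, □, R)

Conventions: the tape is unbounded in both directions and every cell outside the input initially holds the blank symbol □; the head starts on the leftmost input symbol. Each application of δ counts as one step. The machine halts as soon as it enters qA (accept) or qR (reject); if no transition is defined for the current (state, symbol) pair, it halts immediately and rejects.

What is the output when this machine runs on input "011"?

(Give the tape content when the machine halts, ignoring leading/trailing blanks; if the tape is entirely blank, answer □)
Step 0: [q0]011 (head at position 0)
Step 1: δ(q0, 0) = (q0, 1, R)  ⊢  1[q0]11 (head at position 1)
Step 2: δ(q0, 1) = (q0, 0, R)  ⊢  10[q0]1 (head at position 2)
Step 3: δ(q0, 1) = (q0, 0, R)  ⊢  100[q0]□ (head at position 3)
Step 4: δ(q0, □) = (q1, □, L)  ⊢  10[q1]0□ (head at position 2)
Step 5: δ(q1, 0) = (q1, 0, L)  ⊢  1[q1]00□ (head at position 1)
Step 6: δ(q1, 0) = (q1, 0, L)  ⊢  [q1]100□ (head at position 0)
Step 7: δ(q1, 1) = (q1, 1, L)  ⊢  [q1]□100□ (head at position -1)
Step 8: δ(q1, □) = (qA, □, R)  ⊢  □[qA]100□ (head at position 0)
The machine is in qA, so it halts and accepts.
Tape content when halted (ignoring surrounding blanks): 100

Final answer: Output: 100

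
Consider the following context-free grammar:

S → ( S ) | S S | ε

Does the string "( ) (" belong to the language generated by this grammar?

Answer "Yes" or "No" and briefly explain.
Each production adds parentheses only in matched pairs (S → ( S )) or none at all, so every derived string has equally many '(' and ')'. The string ( ) ( has two '(' and one ')', so it cannot be derived.

Final answer: No - no valid derivation exists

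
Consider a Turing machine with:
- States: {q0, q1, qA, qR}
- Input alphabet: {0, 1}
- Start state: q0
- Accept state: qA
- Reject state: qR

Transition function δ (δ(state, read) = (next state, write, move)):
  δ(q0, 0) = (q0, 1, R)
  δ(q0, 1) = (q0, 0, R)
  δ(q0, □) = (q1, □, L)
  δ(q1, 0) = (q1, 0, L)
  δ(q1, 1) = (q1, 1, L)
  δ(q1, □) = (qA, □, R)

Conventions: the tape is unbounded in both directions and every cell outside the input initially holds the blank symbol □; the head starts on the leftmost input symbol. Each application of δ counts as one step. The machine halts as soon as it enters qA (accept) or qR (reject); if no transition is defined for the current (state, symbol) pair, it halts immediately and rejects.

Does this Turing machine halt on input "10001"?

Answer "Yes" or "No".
Step 0: [q0]10001 (head at position 0)
Step 1: δ(q0, 1) = (q0, 0, R)  ⊢  0[q0]0001 (head at position 1)
Step 2: δ(q0, 0) = (q0, 1, R)  ⊢  01[q0]001 (head at position 2)
Step 3: δ(q0, 0) = (q0, 1, R)  ⊢  011[q0]01 (head at position 3)
Step 4: δ(q0, 0) = (q0, 1, R)  ⊢  0111[q0]1 (head at position 4)
Step 5: δ(q0, 1) = (q0, 0, R)  ⊢  01110[q0]□ (head at position 5)
Step 6: δ(q0, □) = (q1, □, L)  ⊢  0111[q1]0□ (head at position 4)
Step 7: δ(q1, 0) = (q1, 0, L)  ⊢  011[q1]10□ (head at position 3)
Step 8: δ(q1, 1) = (q1, 1, L)  ⊢  01[q1]110□ (head at position 2)
Step 9: δ(q1, 1) = (q1, 1, L)  ⊢  0[q1]1110□ (head at position 1)
Step 10: δ(q1, 1) = (q1, 1, L)  ⊢  [q1]01110□ (head at position 0)
Step 11: δ(q1, 0) = (q1, 0, L)  ⊢  [q1]□01110□ (head at position -1)
Step 12: δ(q1, □) = (qA, □, R)  ⊢  □[qA]01110□ (head at position 0)
The machine is in qA, so it halts and accepts.
It halts after 12 steps.

Final answer: Yes - halts after 12 steps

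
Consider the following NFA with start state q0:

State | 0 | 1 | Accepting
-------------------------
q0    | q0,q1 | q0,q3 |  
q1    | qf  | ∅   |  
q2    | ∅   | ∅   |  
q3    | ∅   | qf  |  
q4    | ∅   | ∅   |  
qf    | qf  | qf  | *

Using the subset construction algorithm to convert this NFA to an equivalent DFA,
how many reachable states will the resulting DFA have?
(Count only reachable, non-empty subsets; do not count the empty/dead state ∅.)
Start subset: {q0}
{q0}: on 0 → {q0, q1}, on 1 → {q0, q3}
{q0, q1}: on 0 → {q0, q1, qf}, on 1 → {q0, q3}
{q0, q3}: on 0 → {q0, q1}, on 1 → {q0, q3, qf}
{q0, q1, qf}: on 0 → {q0, q1, qf}, on 1 → {q0, q3, qf}
{q0, q3, qf}: on 0 → {q0, q1, qf}, on 1 → {q0, q3, qf}
Reachable non-empty subsets: {q0}, {q0, q1}, {q0, q3}, {q0, q1, qf}, {q0, q3, qf} — 5 in total.

Final answer: 5 states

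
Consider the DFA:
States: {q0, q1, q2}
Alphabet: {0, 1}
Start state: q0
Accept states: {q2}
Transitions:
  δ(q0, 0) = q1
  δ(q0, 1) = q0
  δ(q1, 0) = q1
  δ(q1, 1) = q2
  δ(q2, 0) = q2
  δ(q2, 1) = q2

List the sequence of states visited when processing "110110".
Starting at q0
Read '1': q0 -> q0
Read '1': q0 -> q0
Read '0': q0 -> q1
Read '1': q1 -> q2
Read '1': q2 -> q2
Read '0': q2 -> q2

Final answer: q0 -> q0 -> q0 -> q1 -> q2 -> q2 -> q2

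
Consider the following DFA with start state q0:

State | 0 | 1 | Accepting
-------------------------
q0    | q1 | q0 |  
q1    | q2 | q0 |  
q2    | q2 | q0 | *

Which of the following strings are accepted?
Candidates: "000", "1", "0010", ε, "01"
"000": q0 → q1 → q2 → q2; q2 is accepting → accepted
"1": q0 → q0; q0 is not accepting → rejected
"0010": q0 → q1 → q2 → q0 → q1; q1 is not accepting → rejected
ε: q0; q0 is not accepting → rejected
"01": q0 → q1 → q0; q0 is not accepting → rejected

Final answer: "000"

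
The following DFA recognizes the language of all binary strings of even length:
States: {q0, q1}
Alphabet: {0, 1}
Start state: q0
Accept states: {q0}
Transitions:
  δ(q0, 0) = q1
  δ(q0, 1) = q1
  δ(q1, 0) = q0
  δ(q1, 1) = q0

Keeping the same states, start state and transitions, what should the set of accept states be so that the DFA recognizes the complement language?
The DFA is complete (every state has a transition on every symbol), so the complement
is recognized by the same DFA with accepting and non-accepting states swapped.
Original accept states: {q0}
Complement accept states = All states - Original accept states
= {q0, q1} - {q0}
= {q1}
Complement language: strings of ODD length

Final answer: {q1}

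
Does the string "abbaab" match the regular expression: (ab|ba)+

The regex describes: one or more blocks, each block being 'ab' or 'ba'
Yes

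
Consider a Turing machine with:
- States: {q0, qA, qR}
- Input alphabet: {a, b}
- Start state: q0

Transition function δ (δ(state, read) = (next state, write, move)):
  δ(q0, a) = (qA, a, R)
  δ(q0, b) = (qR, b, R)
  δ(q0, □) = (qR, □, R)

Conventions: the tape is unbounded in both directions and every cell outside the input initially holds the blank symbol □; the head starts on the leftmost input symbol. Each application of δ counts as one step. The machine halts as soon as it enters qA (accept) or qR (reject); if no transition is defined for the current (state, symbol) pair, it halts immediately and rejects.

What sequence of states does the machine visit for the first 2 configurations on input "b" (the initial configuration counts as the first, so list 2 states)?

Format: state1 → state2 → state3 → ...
Step 0: [q0]b (head at position 0)
Step 1: δ(q0, b) = (qR, b, R)  ⊢  b[qR]□ (head at position 1)
Reading off the states of these 2 configurations: q0 → qR

Final answer: q0 → qR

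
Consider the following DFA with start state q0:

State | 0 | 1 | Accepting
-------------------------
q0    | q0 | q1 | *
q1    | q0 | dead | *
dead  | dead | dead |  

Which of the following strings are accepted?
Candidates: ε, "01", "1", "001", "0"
ε: q0; q0 is accepting → accepted
"01": q0 → q0 → q1; q1 is accepting → accepted
"1": q0 → q1; q1 is accepting → accepted
"001": q0 → q0 → q0 → q1; q1 is accepting → accepted
"0": q0 → q0; q0 is accepting → accepted

Final answer: ε, "01", "1", "001", "0"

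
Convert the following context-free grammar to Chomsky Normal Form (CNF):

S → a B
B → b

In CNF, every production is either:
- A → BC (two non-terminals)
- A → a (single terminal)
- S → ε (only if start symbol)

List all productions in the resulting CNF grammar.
The grammar has no ε-productions or unit productions to eliminate.
S → a B has terminal a in a right-hand side of length ≥ 2: introduce T_a → a and use T_a in place of a.
B → b is already in CNF (single terminal) – keep it.
S → a B becomes S → T_a B.
Resulting CNF grammar (3 productions): T_a → a; B → b; S → T_a B

Final answer: T_a → a; B → b; S → T_a B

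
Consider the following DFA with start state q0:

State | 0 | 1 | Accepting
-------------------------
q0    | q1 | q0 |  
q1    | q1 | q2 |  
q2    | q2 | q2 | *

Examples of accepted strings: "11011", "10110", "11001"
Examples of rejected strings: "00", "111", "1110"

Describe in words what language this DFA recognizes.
binary strings containing '01' as a substring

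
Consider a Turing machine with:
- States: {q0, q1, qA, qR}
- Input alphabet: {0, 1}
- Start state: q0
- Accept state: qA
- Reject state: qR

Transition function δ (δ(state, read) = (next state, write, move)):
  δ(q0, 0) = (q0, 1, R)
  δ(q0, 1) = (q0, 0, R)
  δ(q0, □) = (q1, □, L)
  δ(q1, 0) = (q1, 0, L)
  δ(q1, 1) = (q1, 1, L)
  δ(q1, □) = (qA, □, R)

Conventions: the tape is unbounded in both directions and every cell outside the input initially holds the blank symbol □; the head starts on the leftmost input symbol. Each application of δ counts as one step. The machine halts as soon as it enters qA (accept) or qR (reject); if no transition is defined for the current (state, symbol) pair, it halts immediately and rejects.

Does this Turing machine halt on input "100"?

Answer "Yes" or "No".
Step 0: [q0]100 (head at position 0)
Step 1: δ(q0, 1) = (q0, 0, R)  ⊢  0[q0]00 (head at position 1)
Step 2: δ(q0, 0) = (q0, 1, R)  ⊢  01[q0]0 (head at position 2)
Step 3: δ(q0, 0) = (q0, 1, R)  ⊢  011[q0]□ (head at position 3)
Step 4: δ(q0, □) = (q1, □, L)  ⊢  01[q1]1□ (head at position 2)
Step 5: δ(q1, 1) = (q1, 1, L)  ⊢  0[q1]11□ (head at position 1)
Step 6: δ(q1, 1) = (q1, 1, L)  ⊢  [q1]011□ (head at position 0)
Step 7: δ(q1, 0) = (q1, 0, L)  ⊢  [q1]□011□ (head at position -1)
Step 8: δ(q1, □) = (qA, □, R)  ⊢  □[qA]011□ (head at position 0)
The machine is in qA, so it halts and accepts.
It halts after 8 steps.

Final answer: Yes - halts after 8 steps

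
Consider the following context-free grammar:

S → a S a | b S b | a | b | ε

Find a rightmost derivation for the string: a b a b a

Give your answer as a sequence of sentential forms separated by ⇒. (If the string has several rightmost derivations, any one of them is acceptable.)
Start with S.
Step 1: the rightmost non-terminal is S; apply S → a S a:  a S a
Step 2: the rightmost non-terminal is S; apply S → b S b:  a b S b a
Step 3: the rightmost non-terminal is S; apply S → a:  a b a b a

Final answer: S ⇒ a S a ⇒ a b S b a ⇒ a b a b a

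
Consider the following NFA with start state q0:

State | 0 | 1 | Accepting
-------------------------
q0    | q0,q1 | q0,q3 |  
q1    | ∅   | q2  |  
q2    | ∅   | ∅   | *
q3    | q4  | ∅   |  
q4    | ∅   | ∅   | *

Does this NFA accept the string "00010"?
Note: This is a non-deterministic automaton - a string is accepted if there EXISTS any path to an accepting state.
Track the set of states the NFA could be in: start {q0}
Read '0': {q0} → {q0, q1}
Read '0': {q0, q1} → {q0, q1}
Read '0': {q0, q1} → {q0, q1}
Read '1': {q0, q1} → {q0, q2, q3}
Read '0': {q0, q2, q3} → {q0, q1, q4}
Final set {q0, q1, q4} contains accepting state(s) {q4} → accepted.

Final answer: Yes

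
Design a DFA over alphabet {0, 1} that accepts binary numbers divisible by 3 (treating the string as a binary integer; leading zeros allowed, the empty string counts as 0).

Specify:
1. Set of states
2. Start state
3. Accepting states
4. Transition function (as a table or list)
One valid DFA (any DFA recognizing the same language is acceptable):
States: {q0, q1, q2}
Start: q0
Accepting: {q0}
Transitions (accepting states marked with *):
State | 0 | 1 | Accepting
-------------------------
q0    | q0 | q1 | *
q1    | q2 | q0 |  
q2    | q1 | q2 |  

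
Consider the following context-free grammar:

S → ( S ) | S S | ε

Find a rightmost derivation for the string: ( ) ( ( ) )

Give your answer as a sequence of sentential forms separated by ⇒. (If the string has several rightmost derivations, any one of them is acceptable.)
Start with S.
Step 1: the rightmost non-terminal is S; apply S → S S:  S S
Step 2: the rightmost non-terminal is S; apply S → ( S ):  S ( S )
Step 3: the rightmost non-terminal is S; apply S → ( S ):  S ( ( S ) )
Step 4: the rightmost non-terminal is S; apply S → ε:  S ( ( ) )
Step 5: the rightmost non-terminal is S; apply S → ( S ):  ( S ) ( ( ) )
Step 6: the rightmost non-terminal is S; apply S → ε:  ( ) ( ( ) )

Final answer: S ⇒ S S ⇒ S ( S ) ⇒ S ( ( S ) ) ⇒ S ( ( ) ) ⇒ ( S ) ( ( ) ) ⇒ ( ) ( ( ) )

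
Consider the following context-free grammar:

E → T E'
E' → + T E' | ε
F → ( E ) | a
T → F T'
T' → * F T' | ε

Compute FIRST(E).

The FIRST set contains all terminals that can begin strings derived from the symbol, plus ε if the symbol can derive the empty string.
FIRST(F): F → ( E ) contributes '(' and F → a contributes 'a', so FIRST(F) = {(, a}. F is not nullable.
FIRST(T): T → F T' begins with F, and F is not nullable, so FIRST(T) = FIRST(F) = {(, a}.
FIRST(E): E → T E' begins with T, and T is not nullable, so FIRST(E) = FIRST(T) = {(, a}.

Final answer: {(, a}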